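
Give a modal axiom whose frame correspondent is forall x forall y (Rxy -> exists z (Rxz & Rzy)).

This is density; the standard corresponding axiom is C4: □□q → □q.
Suppose □□q→□q is valid. Take Rxy and set V(q)={w : xR²w}. Then □□q at x, so □q at x, so q at y, i.e. ∃z(Rxz∧Rzy).

□□q → □q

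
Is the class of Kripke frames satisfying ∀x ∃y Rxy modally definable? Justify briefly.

The condition is seriality. A defining modal formula is □r → ◇r.
Suppose □r→◇r is valid. At any x set V(r)=W. Then □r at x, so ◇r at x, so x has a successor.

Definable; □r → ◇r defines it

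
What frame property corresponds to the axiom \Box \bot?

□⊥ is valid iff no world has any successor (otherwise □⊥ fails at any world with one).

emptiness of R: \forall x \forall y \neg Rxy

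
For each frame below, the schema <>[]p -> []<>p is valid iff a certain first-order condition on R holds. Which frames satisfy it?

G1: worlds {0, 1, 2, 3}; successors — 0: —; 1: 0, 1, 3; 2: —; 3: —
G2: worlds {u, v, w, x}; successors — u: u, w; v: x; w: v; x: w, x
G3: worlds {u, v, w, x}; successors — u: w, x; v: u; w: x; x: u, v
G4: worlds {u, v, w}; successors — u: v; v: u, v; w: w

G4

Frame correspondent (Sahlqvist): forall x forall y forall z (Rxy & Rxz -> exists w (Ryw & Rzw)) — i.e. convergence.
G1: fails — R10 and R10 but 0 and 0 have no common successor.
G2: fails — Ruw and Ruu but w and u have no common successor.
G3: fails — Ruw and Rux but w and x have no common successor.
G4: holds.
Valid on: G4.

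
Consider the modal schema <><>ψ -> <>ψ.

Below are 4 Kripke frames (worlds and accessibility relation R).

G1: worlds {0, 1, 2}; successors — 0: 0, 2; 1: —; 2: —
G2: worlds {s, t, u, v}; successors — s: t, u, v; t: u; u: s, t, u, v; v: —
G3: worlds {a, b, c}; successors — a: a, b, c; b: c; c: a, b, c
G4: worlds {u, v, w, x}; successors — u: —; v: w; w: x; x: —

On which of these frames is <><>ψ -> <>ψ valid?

Frame correspondent (Sahlqvist): forall x forall y forall z (Rxy & Ryz -> Rxz) — i.e. transitivity.
G1: holds.
G2: fails — Rtu and Ruv but not Rtv.
G3: fails — Rbc and Rcb but not Rbb.
G4: fails — Rvw and Rwx but not Rvx.
Valid on: G1.

G1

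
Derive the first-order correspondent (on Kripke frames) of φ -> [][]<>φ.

forall x forall z (x R^2 z -> exists w (x = w & zRw))

This is a Sahlqvist (Geach-type) schema ◇^0□^0φ → □^2◇^1φ.
Minimal-valuation argument: fix x; take any y with xR^0y and any z with xR^2z. Set V(φ) to the set of worlds R-reachable from y in exactly 0 steps. Then □^0φ holds at y, so the antecedent holds at x; validity forces ◇^1φ at z, giving a w with zR^1w and yR^0w.
First-order correspondent: forall x forall z (x R^2 z -> exists w (x = w & zRw)).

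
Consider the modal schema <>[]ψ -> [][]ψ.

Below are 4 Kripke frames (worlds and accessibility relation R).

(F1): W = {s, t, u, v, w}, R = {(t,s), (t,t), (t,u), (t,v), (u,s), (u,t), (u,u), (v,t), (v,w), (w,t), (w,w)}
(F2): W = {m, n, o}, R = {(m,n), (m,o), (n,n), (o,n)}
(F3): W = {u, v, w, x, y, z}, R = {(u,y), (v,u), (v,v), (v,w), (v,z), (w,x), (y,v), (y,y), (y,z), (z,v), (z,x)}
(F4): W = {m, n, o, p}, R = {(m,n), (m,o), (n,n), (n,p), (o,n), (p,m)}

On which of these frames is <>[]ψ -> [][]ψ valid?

(F2)

Frame correspondent (Sahlqvist): forall x forall y forall z ((xRy & x R^2 z) -> exists w (yRw & z = w)) — i.e. a generalized confluence (Geach) condition.
(F1): fails — tRs, tR²s but no w* with sRw* and s=w*.
(F2): satisfies the condition.
(F3): fails — vRu, vR²u but no t with uRt and u=t.
(F4): fails — mRo, mR²p but no w with oRw and p=w.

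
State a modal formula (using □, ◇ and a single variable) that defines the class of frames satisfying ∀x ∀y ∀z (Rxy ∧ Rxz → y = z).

A defining formula is ◇s → □s (the CD axiom).

◇s → □s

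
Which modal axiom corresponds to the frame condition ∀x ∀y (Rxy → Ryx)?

ψ → □◇ψ

The condition is symmetry. The B schema ψ → □◇ψ defines it.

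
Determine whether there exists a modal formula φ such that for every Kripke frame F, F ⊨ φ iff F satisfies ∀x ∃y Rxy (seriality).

This is a Sahlqvist condition; the D axiom □r → ◇r defines it.
Suppose □r→◇r is valid. At any x set V(r)=W. Then □r at x, so ◇r at x, so x has a successor.

Yes, by □r → ◇r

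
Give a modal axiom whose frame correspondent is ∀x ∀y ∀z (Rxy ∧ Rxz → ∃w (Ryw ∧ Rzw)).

The condition is convergence. The .2 schema ◇□p → □◇p defines it.
Suppose ◇□p→□◇p is valid. Take Rxy, Rxz and set V(p)={w : Ryw}. Then □p at y so ◇□p at x, so □◇p at x, so ◇p at z, giving w with Rzw and Ryw.

◇□p → □◇p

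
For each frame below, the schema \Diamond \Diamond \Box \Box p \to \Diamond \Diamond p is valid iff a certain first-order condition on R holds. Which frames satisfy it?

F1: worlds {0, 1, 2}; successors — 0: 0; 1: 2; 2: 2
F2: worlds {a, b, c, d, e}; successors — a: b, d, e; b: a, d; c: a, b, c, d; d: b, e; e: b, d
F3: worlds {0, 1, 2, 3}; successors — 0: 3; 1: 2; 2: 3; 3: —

This is the axiom for a generalized confluence (Geach) condition; its first-order frame correspondent is \forall x \forall y (x R^2 y \to \exists w (y R^2 w \wedge x R^2 w)).
F1: ✓.
F2: ✓.
F3: fails — 1R²3 but no w with 3R²w and 1R²w.
Valid on: F1, F2.

F1, F2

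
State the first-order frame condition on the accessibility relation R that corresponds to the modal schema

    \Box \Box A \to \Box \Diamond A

This is a Sahlqvist (Geach-type) schema ◇^0□^2A → □^1◇^1A.
Minimal-valuation argument: fix x; take any y with xR^0y and any z with xR^1z. Set V(A) to the set of worlds R-reachable from y in exactly 2 steps. Then □^2A holds at y, so the antecedent holds at x; validity forces ◇^1A at z, giving a w with zR^1w and yR^2w.
First-order correspondent: \forall x \forall z (xRz \to \exists w (x R^2 w \wedge zRw)).

\forall x \forall z (xRz \to \exists w (x R^2 w \wedge zRw))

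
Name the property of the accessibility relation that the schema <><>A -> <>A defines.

Equivalently (dual form): □A → □□A.
Suppose □A→□□A is valid. Take Rxy, Ryz and set V(A)={w : Rxw}. Then □A at x, so □□A at x, so □A at y, so A at z, i.e. Rxz.

Transitivity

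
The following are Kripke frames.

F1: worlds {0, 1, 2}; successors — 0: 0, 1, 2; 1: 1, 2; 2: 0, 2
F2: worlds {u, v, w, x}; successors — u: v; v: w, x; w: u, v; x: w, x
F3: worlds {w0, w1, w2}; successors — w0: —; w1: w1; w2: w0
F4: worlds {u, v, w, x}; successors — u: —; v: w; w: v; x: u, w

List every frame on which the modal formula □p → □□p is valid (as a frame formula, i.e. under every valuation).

This is the axiom for transitivity; its first-order frame correspondent is ∀x ∀y ∀z (Rxy ∧ Ryz → Rxz).
F1: fails — R12 and R20 but not R10.
F2: fails — Ruv and Rvw but not Ruw.
F3: holds.
F4: fails — Rxw and Rwv but not Rxv.
Valid on: F3.

F3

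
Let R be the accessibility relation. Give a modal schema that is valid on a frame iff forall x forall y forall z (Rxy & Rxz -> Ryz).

A defining formula is ◇ψ → □◇ψ (the 5 axiom).
Suppose ◇ψ→□◇ψ is valid. Take Rxy, Rxz and set V(ψ)={y}. Then ◇ψ at x, so □◇ψ at x, so ◇ψ at z, so some w with Rzw has ψ; w=y, i.e. Rzy. By symmetry of the argument, Ryz.

◇ψ → □◇ψ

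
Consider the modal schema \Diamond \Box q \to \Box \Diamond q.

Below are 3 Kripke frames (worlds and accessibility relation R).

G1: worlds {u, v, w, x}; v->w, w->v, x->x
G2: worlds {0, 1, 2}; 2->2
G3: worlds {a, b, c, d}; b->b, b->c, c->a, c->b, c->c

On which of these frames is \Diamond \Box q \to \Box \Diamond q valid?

G1, G2

The schema corresponds to convergence: \forall x \forall y \forall z (Rxy \wedge Rxz \to \exists w (Ryw \wedge Rzw)).
G1: holds.
G2: holds.
G3: fails — Rcc and Rca but c and a have no common successor.
Valid on: G1, G2.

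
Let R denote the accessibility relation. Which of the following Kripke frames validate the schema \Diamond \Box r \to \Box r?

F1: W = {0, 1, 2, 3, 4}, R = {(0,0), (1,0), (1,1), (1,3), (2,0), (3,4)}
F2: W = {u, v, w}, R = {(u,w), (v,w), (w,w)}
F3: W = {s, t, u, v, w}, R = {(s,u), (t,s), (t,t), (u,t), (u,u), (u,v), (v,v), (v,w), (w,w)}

F2

The schema corresponds to the Euclidean property: \forall x \forall y \forall z (Rxy \wedge Rxz \to Ryz).
F1: fails — R10 and R11 but not R01.
F2: ✓.
F3: fails — Rts and Rts but not Rss.
Valid on: F2.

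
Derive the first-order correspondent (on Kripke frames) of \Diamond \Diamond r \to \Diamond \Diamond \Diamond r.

\forall x \forall y (x R^2 y \to \exists w (y = w \wedge x R^3 w))

This is a Sahlqvist (Geach-type) schema ◇^2□^0r → □^0◇^3r.
Minimal-valuation argument: fix x; take any y with xR^2y and any z with xR^0z. Set V(r) to the set of worlds R-reachable from y in exactly 0 steps. Then □^0r holds at y, so the antecedent holds at x; validity forces ◇^3r at z, giving a w with zR^3w and yR^0w.
First-order correspondent: \forall x \forall y (x R^2 y \to \exists w (y = w \wedge x R^3 w)).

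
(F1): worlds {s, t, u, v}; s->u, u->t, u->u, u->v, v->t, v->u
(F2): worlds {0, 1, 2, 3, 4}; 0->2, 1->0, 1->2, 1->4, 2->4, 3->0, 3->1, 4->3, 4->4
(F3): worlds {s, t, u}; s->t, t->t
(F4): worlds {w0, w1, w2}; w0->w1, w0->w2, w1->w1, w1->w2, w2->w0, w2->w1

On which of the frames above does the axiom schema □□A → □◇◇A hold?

This is the axiom for a generalized confluence (Geach) condition; its first-order frame correspondent is ∀x ∀z (xRz → ∃w (xR²w ∧ zR²w)).
(F1): fails — uRt but no w with uR²w and tR²w.
(F2): ✓.
(F3): ✓.
(F4): ✓.

(F2), (F3), (F4)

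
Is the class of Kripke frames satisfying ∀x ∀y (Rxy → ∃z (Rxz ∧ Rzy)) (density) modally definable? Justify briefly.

This is a Sahlqvist condition; the C4 axiom □□q → □q defines it.
Suppose □□q→□q is valid. Take Rxy and set V(q)={w : xR²w}. Then □□q at x, so □q at x, so q at y, i.e. ∃z(Rxz∧Rzy).

Definable; □□q → □q defines it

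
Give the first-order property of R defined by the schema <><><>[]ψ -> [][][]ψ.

forall x forall y forall z ((x R^3 y & x R^3 z) -> exists w (yRw & z = w))

This is a Sahlqvist (Geach-type) schema ◇^3□^1ψ → □^3◇^0ψ.
Minimal-valuation argument: fix x; take any y with xR^3y and any z with xR^3z. Set V(ψ) to the set of worlds R-reachable from y in exactly 1 step. Then □^1ψ holds at y, so the antecedent holds at x; validity forces ◇^0ψ at z, giving a w with zR^0w and yR^1w.
First-order correspondent: forall x forall y forall z ((x R^3 y & x R^3 z) -> exists w (yRw & z = w)).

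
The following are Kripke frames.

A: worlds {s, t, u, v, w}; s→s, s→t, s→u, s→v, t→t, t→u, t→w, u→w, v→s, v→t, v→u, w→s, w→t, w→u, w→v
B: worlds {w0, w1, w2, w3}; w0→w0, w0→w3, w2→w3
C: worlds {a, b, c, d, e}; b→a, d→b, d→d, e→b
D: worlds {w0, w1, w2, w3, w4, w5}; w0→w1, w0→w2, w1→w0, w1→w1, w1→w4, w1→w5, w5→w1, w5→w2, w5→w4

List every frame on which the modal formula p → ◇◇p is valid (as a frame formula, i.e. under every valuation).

The schema corresponds to a generalized confluence (Geach) condition: ∀x ∃w (x = w ∧ xR²w).
A: ✓.
B: fails — at w1 but no w with w1=w and w1R²w.
C: fails — at a but no w with a=w and aR²w.
D: fails — at w2 but no w with w2=w and w2R²w.
Valid on: A.

A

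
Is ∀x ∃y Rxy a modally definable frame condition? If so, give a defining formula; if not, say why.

Yes, by □r → ◇r

The condition is seriality. A defining modal formula is □r → ◇r.
Suppose □r→◇r is valid. At any x set V(r)=W. Then □r at x, so ◇r at x, so x has a successor.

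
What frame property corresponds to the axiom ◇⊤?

◇⊤ holds at w iff w has a successor, so frame-validity of ◇⊤ is exactly seriality. Equivalently via □φ → ◇φ:
Suppose □φ→◇φ is valid. At any x set V(φ)=W. Then □φ at x, so ◇φ at x, so x has a successor.
The converse is a direct semantic check.
Frame condition: ∀x ∃y Rxy.

seriality: ∀x ∃y Rxy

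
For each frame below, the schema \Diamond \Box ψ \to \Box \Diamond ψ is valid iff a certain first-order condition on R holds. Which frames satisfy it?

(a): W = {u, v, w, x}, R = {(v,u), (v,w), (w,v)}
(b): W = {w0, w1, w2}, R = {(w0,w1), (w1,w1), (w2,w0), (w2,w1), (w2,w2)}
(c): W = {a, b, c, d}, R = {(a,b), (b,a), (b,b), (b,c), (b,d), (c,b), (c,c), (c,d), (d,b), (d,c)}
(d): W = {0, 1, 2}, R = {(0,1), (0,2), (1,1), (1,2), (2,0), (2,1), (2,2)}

(b), (c), (d)

Frame correspondent (Sahlqvist): \forall x \forall y \forall z (Rxy \wedge Rxz \to \exists w (Ryw \wedge Rzw)) — i.e. convergence.
(a): fails — Rvu and Rvu but u and u have no common successor.
(b): holds.
(c): holds.
(d): holds.
Valid on: (b), (c), (d).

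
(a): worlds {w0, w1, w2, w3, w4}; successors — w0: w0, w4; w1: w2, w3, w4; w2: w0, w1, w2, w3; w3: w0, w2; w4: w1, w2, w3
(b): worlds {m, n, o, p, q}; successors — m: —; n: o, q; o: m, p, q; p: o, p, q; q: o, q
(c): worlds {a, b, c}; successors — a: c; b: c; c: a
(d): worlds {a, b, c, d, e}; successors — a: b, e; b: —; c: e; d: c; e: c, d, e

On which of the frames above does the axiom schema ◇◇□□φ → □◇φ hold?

This is the axiom for a generalized confluence (Geach) condition; its first-order frame correspondent is ∀x ∀y ∀z ((xR²y ∧ xRz) → ∃w (yR²w ∧ zRw)).
(a): satisfies the condition.
(b): fails — nR²m, nRo but no w with mR²w and oRw.
(c): satisfies the condition.
(d): fails — aR²c, aRb but no w with cR²w and bRw.

(a), (c)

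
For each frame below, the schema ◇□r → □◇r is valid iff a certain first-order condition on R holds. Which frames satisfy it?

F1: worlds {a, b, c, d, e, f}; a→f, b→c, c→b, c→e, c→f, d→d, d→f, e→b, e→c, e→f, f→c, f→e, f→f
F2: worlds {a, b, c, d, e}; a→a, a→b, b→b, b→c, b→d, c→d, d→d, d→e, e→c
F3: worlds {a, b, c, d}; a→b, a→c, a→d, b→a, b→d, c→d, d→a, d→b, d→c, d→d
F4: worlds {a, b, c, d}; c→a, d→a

The schema corresponds to convergence: ∀x ∀y ∀z (Rxy ∧ Rxz → ∃w (Ryw ∧ Rzw)).
F1: fails — Reb and Rec but b and c have no common successor.
F2: fails — Rdd and Rde but d and e have no common successor.
F3: holds.
F4: fails — Rca and Rca but a and a have no common successor.
Valid on: F3.

F3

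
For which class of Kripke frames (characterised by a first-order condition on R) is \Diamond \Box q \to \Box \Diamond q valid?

Convergence

This schema is the .2 axiom.
Its frame correspondent is convergence — \forall x \forall y \forall z (Rxy \wedge Rxz \to \exists w (Ryw \wedge Rzw)).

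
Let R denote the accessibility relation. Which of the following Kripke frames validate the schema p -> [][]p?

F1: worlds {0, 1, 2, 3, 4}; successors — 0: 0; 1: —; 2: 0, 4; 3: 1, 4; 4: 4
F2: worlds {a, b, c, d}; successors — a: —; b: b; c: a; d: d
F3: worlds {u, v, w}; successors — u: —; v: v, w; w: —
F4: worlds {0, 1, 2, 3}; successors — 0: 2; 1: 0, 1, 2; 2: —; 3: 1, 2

F2

The schema corresponds to a generalized confluence (Geach) condition: forall x forall z (x R^2 z -> exists w (x = w & z = w)).
F1: fails — 2R²0 but 2 ≠ 0.
F2: holds.
F3: fails — vR²w but v ≠ w.
F4: fails — 1R²0 but 1 ≠ 0.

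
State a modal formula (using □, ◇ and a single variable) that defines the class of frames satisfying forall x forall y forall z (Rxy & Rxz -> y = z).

◇p → □p

This is partial functionality; the standard corresponding axiom is CD: ◇p → □p.
Suppose ◇p→□p is valid. Take Rxy, Rxz and set V(p)={y}. Then ◇p at x, so □p at x, so p at z, i.e. z=y.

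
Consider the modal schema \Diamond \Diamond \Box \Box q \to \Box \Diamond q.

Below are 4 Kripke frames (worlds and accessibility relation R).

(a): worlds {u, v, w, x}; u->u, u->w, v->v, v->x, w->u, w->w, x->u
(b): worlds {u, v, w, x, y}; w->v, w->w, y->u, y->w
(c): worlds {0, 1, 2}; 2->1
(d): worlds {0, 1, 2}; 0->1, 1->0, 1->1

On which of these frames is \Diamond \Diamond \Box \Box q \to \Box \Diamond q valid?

Frame correspondent (Sahlqvist): \forall x \forall y \forall z ((x R^2 y \wedge xRz) \to \exists w (y R^2 w \wedge zRw)) — i.e. a generalized confluence (Geach) condition.
(a): fails — vR²u, vRv but no t with uR²t and vRt.
(b): fails — wR²v, wRv but no t with vR²t and vRt.
(c): ✓.
(d): ✓.
Valid on: (c), (d).

(c), (d)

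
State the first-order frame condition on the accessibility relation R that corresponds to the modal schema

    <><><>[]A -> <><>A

This is a Sahlqvist (Geach-type) schema ◇^3□^1A → □^0◇^2A.
First-order correspondent: forall x forall y (x R^3 y -> exists w (yRw & x R^2 w)).

forall x forall y (x R^3 y -> exists w (yRw & x R^2 w))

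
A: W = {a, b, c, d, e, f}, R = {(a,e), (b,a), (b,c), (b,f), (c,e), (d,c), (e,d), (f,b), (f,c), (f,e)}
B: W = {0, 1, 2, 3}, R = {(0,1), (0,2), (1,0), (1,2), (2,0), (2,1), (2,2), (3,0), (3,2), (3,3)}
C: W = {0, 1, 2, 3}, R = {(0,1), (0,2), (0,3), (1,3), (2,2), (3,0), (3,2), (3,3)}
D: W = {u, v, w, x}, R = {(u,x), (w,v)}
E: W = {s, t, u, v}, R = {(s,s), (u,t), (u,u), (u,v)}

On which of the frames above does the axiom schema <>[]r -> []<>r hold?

This is the axiom for convergence; its first-order frame correspondent is forall x forall y forall z (Rxy & Rxz -> exists w (Ryw & Rzw)).
A: fails — Rfc and Rfb but c and b have no common successor.
B: condition met.
C: fails — R02 and R01 but 2 and 1 have no common successor.
D: fails — Rux and Rux but x and x have no common successor.
E: fails — Ruv and Ruv but v and v have no common successor.
Valid on: B.

B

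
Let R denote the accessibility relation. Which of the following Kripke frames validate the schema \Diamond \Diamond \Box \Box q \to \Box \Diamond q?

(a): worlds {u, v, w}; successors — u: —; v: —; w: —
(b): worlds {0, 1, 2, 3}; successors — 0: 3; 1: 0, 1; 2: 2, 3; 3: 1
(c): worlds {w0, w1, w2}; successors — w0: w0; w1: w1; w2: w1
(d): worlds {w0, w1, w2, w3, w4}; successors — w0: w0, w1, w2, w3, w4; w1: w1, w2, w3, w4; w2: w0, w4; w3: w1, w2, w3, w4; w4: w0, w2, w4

Frame correspondent (Sahlqvist): \forall x \forall y \forall z ((x R^2 y \wedge xRz) \to \exists w (y R^2 w \wedge zRw)) — i.e. a generalized confluence (Geach) condition.
(a): ✓.
(b): fails — 1R²0, 1R0 but no w with 0R²w and 0Rw.
(c): ✓.
(d): ✓.

(a), (c), (d)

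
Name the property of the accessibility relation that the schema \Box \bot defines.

□⊥ is valid iff no world has any successor (otherwise □⊥ fails at any world with one).

Emptiness of R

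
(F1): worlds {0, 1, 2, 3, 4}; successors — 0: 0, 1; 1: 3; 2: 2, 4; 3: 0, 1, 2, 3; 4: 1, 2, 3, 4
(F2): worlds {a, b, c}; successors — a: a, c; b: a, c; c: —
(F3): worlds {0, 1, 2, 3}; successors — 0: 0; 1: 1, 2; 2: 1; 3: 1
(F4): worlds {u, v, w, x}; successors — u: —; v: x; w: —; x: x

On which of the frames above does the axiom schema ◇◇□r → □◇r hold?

The schema corresponds to a generalized confluence (Geach) condition: ∀x ∀y ∀z ((xR²y ∧ xRz) → ∃w (yRw ∧ zRw)).
(F1): fails — 0R²0, 0R1 but no w with 0Rw and 1Rw.
(F2): fails — aR²a, aRc but no w with aRw and cRw.
(F3): holds.
(F4): holds.
Valid on: (F3), (F4).

(F3), (F4)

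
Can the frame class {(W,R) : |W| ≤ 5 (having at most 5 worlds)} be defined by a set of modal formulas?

No

Any modally definable frame class is closed under disjoint unions.
Any modal formula valid on each of 6 disjoint one-world frames is valid on their disjoint union (validity is preserved under disjoint unions). Each one-world frame has |W|=1≤5, but the union has |W|=6.
So the class is not modally definable.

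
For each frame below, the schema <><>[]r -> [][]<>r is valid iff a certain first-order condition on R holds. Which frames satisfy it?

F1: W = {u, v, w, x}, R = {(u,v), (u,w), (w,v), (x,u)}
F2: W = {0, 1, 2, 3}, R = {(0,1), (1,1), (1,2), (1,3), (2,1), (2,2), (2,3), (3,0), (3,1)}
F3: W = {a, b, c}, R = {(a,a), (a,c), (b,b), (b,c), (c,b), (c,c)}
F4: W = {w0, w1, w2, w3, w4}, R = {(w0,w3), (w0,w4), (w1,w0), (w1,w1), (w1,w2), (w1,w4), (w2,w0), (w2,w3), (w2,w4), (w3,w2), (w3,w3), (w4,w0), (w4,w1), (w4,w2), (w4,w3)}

Frame correspondent (Sahlqvist): forall x forall y forall z ((x R^2 y & x R^2 z) -> exists w (yRw & zRw)) — i.e. a generalized confluence (Geach) condition.
F1: fails — uR²v, uR²v but no t with vRt and vRt.
F2: satisfies the condition.
F3: satisfies the condition.
F4: satisfies the condition.

F2, F3, F4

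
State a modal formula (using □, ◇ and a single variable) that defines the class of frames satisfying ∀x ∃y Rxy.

This is seriality; the standard corresponding axiom is D: □r → ◇r.
Suppose □r→◇r is valid. At any x set V(r)=W. Then □r at x, so ◇r at x, so x has a successor.

□r → ◇r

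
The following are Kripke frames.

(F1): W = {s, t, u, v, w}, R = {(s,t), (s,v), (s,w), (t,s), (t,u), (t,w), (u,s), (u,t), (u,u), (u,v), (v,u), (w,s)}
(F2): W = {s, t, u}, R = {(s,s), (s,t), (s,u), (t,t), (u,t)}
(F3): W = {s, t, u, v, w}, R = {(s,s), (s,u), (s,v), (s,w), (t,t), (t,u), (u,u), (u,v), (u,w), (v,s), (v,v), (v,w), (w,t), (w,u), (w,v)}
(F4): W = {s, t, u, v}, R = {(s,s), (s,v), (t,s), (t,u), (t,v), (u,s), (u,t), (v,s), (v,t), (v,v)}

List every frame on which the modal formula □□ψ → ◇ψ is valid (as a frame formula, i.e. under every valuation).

(F2), (F3), (F4)

The schema corresponds to a generalized confluence (Geach) condition: ∀x ∃w (xR²w ∧ xRw).
(F1): fails — at w but no w* with wR²w* and wRw*.
(F2): holds.
(F3): holds.
(F4): holds.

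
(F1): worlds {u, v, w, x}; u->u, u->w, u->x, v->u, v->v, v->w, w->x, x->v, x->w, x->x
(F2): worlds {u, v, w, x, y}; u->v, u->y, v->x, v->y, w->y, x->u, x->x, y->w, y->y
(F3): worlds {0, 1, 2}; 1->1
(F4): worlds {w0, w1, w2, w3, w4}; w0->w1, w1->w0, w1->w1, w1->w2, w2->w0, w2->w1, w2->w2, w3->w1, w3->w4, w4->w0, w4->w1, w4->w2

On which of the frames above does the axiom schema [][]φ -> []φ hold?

The schema corresponds to density: forall x forall y (Rxy -> exists z (Rxz & Rzy)).
(F1): condition met.
(F2): fails — Ruv but no z with Ruz and Rzv.
(F3): condition met.
(F4): fails — Rw3w4 but no z with Rw3z and Rzw4.
Valid on: (F1), (F3).

(F1), (F3)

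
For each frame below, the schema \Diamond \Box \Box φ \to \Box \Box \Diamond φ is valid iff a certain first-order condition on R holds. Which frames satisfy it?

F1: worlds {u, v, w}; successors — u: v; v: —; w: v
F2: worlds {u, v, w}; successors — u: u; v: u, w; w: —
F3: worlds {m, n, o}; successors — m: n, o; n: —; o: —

F1, F3

The schema corresponds to a generalized confluence (Geach) condition: \forall x \forall y \forall z ((xRy \wedge x R^2 z) \to \exists w (y R^2 w \wedge zRw)).
F1: holds.
F2: fails — vRw, vR²u but no t with wR²t and uRt.
F3: holds.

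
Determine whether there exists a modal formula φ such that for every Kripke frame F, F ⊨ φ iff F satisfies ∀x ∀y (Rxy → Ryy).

The condition is shift-reflexivity. A defining modal formula is □(□r → r).
Suppose □(□r→r) is valid. Take Rxy and set V(r)={w : Ryw}. Then at y, □r holds; since □(□r→r) at x, □r→r at y, so r at y, i.e. Ryy.

Yes, by □(□r → r)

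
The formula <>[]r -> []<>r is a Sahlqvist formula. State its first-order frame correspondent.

This is the .2 axiom.
Its frame correspondent is convergence — forall x forall y forall z (Rxy & Rxz -> exists w (Ryw & Rzw)).

convergence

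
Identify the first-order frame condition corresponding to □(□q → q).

Shift-reflexivity

Suppose □(□q→q) is valid. Take Rxy and set V(q)={w : Ryw}. Then at y, □q holds; since □(□q→q) at x, □q→q at y, so q at y, i.e. Ryy.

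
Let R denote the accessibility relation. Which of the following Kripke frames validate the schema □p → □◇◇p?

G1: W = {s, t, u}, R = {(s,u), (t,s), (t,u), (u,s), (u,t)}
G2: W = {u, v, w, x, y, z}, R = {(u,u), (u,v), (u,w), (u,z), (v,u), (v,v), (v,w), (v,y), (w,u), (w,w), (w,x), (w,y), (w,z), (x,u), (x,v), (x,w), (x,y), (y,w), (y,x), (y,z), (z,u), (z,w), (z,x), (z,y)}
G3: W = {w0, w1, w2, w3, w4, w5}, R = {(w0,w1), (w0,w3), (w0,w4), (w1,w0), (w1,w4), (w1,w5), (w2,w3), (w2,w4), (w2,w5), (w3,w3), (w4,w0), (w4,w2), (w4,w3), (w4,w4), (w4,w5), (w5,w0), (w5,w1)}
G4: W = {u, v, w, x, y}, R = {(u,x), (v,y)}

Frame correspondent (Sahlqvist): ∀x ∀z (xRz → ∃w (xRw ∧ zR²w)) — i.e. a generalized confluence (Geach) condition.
G1: holds.
G2: holds.
G3: holds.
G4: fails — uRx but no t with uRt and xR²t.
Valid on: G1, G2, G3.

G1, G2, G3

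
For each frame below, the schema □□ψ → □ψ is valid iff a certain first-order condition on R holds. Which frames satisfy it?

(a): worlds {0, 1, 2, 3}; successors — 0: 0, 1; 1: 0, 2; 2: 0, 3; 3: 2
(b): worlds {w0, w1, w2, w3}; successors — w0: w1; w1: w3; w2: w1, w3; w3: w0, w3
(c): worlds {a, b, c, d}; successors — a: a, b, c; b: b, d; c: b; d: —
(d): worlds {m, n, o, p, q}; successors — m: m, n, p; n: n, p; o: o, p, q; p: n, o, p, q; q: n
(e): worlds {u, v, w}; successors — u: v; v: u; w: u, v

This is the axiom for density; its first-order frame correspondent is ∀x ∀y (Rxy → ∃z (Rxz ∧ Rzy)).
(a): fails — R32 but no z with R3z and Rz2.
(b): fails — Rw0w1 but no z with Rw0z and Rzw1.
(c): holds.
(d): holds.
(e): fails — Ruv but no z with Ruz and Rzv.

(c), (d)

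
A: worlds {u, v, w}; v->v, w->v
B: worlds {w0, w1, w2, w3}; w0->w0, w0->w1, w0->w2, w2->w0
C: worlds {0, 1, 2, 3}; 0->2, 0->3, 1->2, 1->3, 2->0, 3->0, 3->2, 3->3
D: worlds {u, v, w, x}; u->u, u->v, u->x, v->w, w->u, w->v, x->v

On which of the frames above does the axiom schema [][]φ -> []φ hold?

Frame correspondent (Sahlqvist): forall x forall y (Rxy -> exists z (Rxz & Rzy)) — i.e. density.
A: holds.
B: holds.
C: fails — R20 but no z with R2z and Rz0.
D: fails — Rvw but no z with Rvz and Rzw.

A, B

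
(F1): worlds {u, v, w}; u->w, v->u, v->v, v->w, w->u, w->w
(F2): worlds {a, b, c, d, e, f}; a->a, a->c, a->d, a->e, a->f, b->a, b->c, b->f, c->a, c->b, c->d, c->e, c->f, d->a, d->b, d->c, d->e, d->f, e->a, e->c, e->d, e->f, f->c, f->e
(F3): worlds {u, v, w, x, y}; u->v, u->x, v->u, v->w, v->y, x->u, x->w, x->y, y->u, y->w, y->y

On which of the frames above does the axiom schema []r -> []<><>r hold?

This is the axiom for a generalized confluence (Geach) condition; its first-order frame correspondent is forall x forall z (xRz -> exists w (xRw & z R^2 w)).
(F1): holds.
(F2): holds.
(F3): fails — vRw but no t with vRt and wR²t.

(F1), (F2)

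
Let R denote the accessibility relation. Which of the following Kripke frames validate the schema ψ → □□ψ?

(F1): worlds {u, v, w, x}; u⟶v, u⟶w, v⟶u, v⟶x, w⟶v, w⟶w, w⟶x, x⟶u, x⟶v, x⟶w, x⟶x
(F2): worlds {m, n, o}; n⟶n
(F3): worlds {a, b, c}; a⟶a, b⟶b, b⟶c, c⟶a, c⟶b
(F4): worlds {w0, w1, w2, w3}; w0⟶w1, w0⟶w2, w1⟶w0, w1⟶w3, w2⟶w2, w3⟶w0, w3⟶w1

The schema corresponds to a generalized confluence (Geach) condition: ∀x ∀z (xR²z → ∃w (x = w ∧ z = w)).
(F1): fails — uR²v but u ≠ v.
(F2): satisfies the condition.
(F3): fails — bR²a but b ≠ a.
(F4): fails — w0R²w2 but w0 ≠ w2.
Valid on: (F2).

(F2)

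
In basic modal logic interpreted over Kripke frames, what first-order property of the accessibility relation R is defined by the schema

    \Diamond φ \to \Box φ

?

partial functionality: \forall x \forall y \forall z (Rxy \wedge Rxz \to y = z)

Suppose ◇φ→□φ is valid. Take Rxy, Rxz and set V(φ)={y}. Then ◇φ at x, so □φ at x, so φ at z, i.e. z=y.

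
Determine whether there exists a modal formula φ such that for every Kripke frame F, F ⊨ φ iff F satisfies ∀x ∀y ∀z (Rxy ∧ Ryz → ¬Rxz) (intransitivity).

No

Modal frame validity is preserved under surjective bounded morphisms.
The 3-cycle (worlds w0,w1,w2 with w0→w1→w2→w0) is intransitive. Mapping every world to a single reflexive point • is a surjective bounded morphism; the reflexive point is not intransitive (R••∧R•• but R••).
So no modal formula (or set of formulas) defines exactly the intransitive frames.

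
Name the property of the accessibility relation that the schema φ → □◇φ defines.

Suppose φ→□◇φ is valid. Take Rxy and set V(φ)={x}. Then φ at x, so □◇φ at x, so ◇φ at y, so some z with Ryz has φ; z=x, i.e. Ryx.

symmetry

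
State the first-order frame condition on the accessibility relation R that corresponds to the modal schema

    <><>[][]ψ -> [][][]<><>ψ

This is a Sahlqvist (Geach-type) schema ◇^2□^2ψ → □^3◇^2ψ.
Minimal-valuation argument: fix x; take any y with xR^2y and any z with xR^3z. Set V(ψ) to the set of worlds R-reachable from y in exactly 2 steps. Then □^2ψ holds at y, so the antecedent holds at x; validity forces ◇^2ψ at z, giving a w with zR^2w and yR^2w.
First-order correspondent: forall x forall y forall z ((x R^2 y & x R^3 z) -> exists w (y R^2 w & z R^2 w)).

forall x forall y forall z ((x R^2 y & x R^3 z) -> exists w (y R^2 w & z R^2 w))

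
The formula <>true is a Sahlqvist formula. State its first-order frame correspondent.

This is a form of the D axiom.
Its frame correspondent is seriality — forall x exists y Rxy.

seriality: forall x exists y Rxy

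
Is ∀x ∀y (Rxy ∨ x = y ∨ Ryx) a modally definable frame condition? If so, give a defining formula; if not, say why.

No — not modally definable

Any modally definable frame class is closed under disjoint unions.
Take 3 disjoint single-world reflexive frames: each is trivially connected, but their disjoint union has 3 worlds with no edge between distinct components, so it is not connected.
Hence connectedness of R is not modally definable.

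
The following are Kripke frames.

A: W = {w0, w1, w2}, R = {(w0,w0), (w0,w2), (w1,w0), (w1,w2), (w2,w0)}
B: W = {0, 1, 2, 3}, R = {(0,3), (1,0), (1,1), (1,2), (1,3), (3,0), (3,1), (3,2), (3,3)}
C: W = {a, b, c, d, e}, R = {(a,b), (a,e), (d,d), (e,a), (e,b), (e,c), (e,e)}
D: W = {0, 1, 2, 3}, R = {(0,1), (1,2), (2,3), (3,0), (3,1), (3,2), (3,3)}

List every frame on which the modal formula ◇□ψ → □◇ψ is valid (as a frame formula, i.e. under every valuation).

A

The schema corresponds to convergence: ∀x ∀y ∀z (Rxy ∧ Rxz → ∃w (Ryw ∧ Rzw)).
A: condition met.
B: fails — R10 and R12 but 0 and 2 have no common successor.
C: fails — Rab and Rab but b and b have no common successor.
D: fails — R32 and R31 but 2 and 1 have no common successor.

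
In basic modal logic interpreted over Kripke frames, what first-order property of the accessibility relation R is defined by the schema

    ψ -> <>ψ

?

This is a form of the T axiom.
Its frame correspondent is reflexivity — forall x Rxx.

reflexivity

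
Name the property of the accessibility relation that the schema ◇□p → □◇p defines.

Suppose ◇□p→□◇p is valid. Take Rxy, Rxz and set V(p)={w : Ryw}. Then □p at y so ◇□p at x, so □◇p at x, so ◇p at z, giving w with Rzw and Ryw.

Convergence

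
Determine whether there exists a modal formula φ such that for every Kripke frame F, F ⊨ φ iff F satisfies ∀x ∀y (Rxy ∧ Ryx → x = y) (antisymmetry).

If a class were modally definable it would be closed under surjective bounded morphisms (Goldblatt–Thomason).
The 8-cycle (worlds a,b,c,d,e,f,g,h with a→b→c→d→e→f→g→h→a) is antisymmetric. Sending even-indexed worlds to • and odd-indexed worlds to ∘ is a surjective bounded morphism onto the two-world frame with •↔∘, which is not antisymmetric.
So no modal formula (or set of formulas) defines exactly the antisymmetric frames.

Not modally definable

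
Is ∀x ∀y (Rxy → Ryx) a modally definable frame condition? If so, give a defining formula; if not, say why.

Definable; q → □◇q defines it

This is a Sahlqvist condition; the B axiom q → □◇q defines it.
Suppose q→□◇q is valid. Take Rxy and set V(q)={x}. Then q at x, so □◇q at x, so ◇q at y, so some z with Ryz has q; z=x, i.e. Ryx.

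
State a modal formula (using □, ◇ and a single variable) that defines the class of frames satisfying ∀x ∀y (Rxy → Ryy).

The condition is shift-reflexivity. The T□ schema □(□r → r) defines it.

□(□r → r)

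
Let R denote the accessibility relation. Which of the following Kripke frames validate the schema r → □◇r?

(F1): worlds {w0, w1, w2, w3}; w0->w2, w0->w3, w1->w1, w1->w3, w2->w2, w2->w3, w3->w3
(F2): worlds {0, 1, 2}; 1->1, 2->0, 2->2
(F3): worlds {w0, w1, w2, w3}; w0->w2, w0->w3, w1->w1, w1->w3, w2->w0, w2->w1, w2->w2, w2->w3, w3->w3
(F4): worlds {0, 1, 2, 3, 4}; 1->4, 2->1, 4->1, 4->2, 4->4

The schema corresponds to symmetry: ∀x ∀y (Rxy → Ryx).
(F1): fails — Rw1w3 but not Rw3w1.
(F2): fails — R20 but not R02.
(F3): fails — Rw1w3 but not Rw3w1.
(F4): fails — R21 but not R12.
Valid on no frame.

none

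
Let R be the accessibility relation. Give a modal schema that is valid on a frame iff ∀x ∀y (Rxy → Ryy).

□(□p → p)

The condition is shift-reflexivity. The T□ schema □(□p → p) defines it.
Suppose □(□p→p) is valid. Take Rxy and set V(p)={w : Ryw}. Then at y, □p holds; since □(□p→p) at x, □p→p at y, so p at y, i.e. Ryy.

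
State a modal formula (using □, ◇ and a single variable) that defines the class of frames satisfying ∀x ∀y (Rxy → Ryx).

r → □◇r

A defining formula is r → □◇r (the B axiom).
Suppose r→□◇r is valid. Take Rxy and set V(r)={x}. Then r at x, so □◇r at x, so ◇r at y, so some z with Ryz has r; z=x, i.e. Ryx.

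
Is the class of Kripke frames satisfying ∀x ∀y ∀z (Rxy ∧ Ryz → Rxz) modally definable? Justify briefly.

The condition is transitivity. A defining modal formula is □p → □□p.
Suppose □p→□□p is valid. Take Rxy, Ryz and set V(p)={w : Rxw}. Then □p at x, so □□p at x, so □p at y, so p at z, i.e. Rxz.

Yes — defined by □p → □□p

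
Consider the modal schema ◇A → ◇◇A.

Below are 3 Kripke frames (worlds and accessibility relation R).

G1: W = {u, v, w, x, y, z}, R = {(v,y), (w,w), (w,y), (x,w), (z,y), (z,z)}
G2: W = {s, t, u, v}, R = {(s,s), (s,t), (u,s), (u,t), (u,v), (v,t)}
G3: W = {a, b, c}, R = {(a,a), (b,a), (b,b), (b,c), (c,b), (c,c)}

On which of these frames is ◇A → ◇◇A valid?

G3

This is the axiom for a generalized confluence (Geach) condition; its first-order frame correspondent is ∀x ∀y (xRy → ∃w (y = w ∧ xR²w)).
G1: fails — vRy but no t with y=t and vR²t.
G2: fails — uRv but no w with v=w and uR²w.
G3: holds.
Valid on: G3.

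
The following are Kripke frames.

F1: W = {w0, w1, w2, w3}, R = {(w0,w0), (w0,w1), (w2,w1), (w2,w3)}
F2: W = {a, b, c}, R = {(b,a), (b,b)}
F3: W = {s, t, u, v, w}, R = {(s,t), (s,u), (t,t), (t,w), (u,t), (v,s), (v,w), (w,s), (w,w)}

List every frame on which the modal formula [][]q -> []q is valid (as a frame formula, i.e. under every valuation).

This is the axiom for density; its first-order frame correspondent is forall x forall y (Rxy -> exists z (Rxz & Rzy)).
F1: fails — Rw2w1 but no z with Rw2z and Rzw1.
F2: condition met.
F3: fails — Rsu but no z with Rsz and Rzu.
Valid on: F2.

F2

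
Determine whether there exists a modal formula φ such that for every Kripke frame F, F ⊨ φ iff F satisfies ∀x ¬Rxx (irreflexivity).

Modal frame validity is preserved under surjective bounded morphisms.
The 3-cycle (worlds s,t,u with s→t→u→s) is irreflexive, and the map sending every world to a single reflexive point • is a surjective bounded morphism (forth: every edge maps to (•,•); back: every world has a successor). So any modal formula valid on the 3-cycle is also valid on the reflexive point, which is not irreflexive.
So the class is not modally definable.

No — not modally definable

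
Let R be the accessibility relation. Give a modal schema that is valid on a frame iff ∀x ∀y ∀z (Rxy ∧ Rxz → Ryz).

The condition is the Euclidean property. The 5 schema ◇ψ → □◇ψ defines it.
Suppose ◇ψ→□◇ψ is valid. Take Rxy, Rxz and set V(ψ)={y}. Then ◇ψ at x, so □◇ψ at x, so ◇ψ at z, so some w with Rzw has ψ; w=y, i.e. Rzy. By symmetry of the argument, Ryz.

◇ψ → □◇ψ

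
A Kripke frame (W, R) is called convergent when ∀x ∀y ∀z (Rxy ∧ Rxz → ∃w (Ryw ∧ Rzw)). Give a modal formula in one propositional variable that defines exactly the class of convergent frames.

This is convergence; the standard corresponding axiom is .2: ◇□p → □◇p.
Suppose ◇□p→□◇p is valid. Take Rxy, Rxz and set V(p)={w : Ryw}. Then □p at y so ◇□p at x, so □◇p at x, so ◇p at z, giving w with Rzw and Ryw.

◇□p → □◇p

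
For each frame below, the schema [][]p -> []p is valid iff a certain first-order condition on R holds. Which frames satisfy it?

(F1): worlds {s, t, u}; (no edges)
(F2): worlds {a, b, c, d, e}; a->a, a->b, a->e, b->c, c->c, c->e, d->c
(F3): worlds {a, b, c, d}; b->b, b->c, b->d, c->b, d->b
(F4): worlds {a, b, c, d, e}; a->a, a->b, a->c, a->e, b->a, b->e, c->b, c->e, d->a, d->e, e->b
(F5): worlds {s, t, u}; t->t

(F1), (F2), (F3), (F5)

Frame correspondent (Sahlqvist): forall x forall y (Rxy -> exists z (Rxz & Rzy)) — i.e. density.
(F1): condition met.
(F2): condition met.
(F3): condition met.
(F4): fails — Reb but no z with Rez and Rzb.
(F5): condition met.
Valid on: (F1), (F2), (F3), (F5).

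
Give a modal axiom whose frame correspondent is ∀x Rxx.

□q → q

This is reflexivity; the standard corresponding axiom is T: □q → q.
Suppose □q→q is valid. At any x set V(q)={w : Rxw}. Then □q holds at x, so q holds at x, i.e. Rxx.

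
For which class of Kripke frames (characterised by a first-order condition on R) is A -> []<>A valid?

Suppose A→□◇A is valid. Take Rxy and set V(A)={x}. Then A at x, so □◇A at x, so ◇A at y, so some z with Ryz has A; z=x, i.e. Ryx.

Symmetry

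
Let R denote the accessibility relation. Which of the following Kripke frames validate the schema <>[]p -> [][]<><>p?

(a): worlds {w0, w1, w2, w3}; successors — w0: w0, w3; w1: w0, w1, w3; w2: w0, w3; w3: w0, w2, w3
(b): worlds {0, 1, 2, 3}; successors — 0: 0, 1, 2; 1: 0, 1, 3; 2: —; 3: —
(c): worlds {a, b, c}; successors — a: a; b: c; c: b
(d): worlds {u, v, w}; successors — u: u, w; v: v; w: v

(a), (c)

The schema corresponds to a generalized confluence (Geach) condition: forall x forall y forall z ((xRy & x R^2 z) -> exists w (yRw & z R^2 w)).
(a): ✓.
(b): fails — 0R0, 0R²2 but no w with 0Rw and 2R²w.
(c): ✓.
(d): fails — uRu, uR²v but no t with uRt and vR²t.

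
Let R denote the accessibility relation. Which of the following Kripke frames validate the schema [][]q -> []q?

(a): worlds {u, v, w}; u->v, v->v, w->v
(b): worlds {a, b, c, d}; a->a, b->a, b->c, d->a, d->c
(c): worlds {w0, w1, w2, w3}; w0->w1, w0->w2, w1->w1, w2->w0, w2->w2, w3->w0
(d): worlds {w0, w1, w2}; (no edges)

(a), (d)

This is the axiom for density; its first-order frame correspondent is forall x forall y (Rxy -> exists z (Rxz & Rzy)).
(a): ✓.
(b): fails — Rbc but no z with Rbz and Rzc.
(c): fails — Rw3w0 but no z with Rw3z and Rzw0.
(d): ✓.
Valid on: (a), (d).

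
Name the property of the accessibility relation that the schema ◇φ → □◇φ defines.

This is the 5 axiom.
It corresponds to the Euclidean property: ∀x ∀y ∀z (Rxy ∧ Rxz → Ryz).

The Euclidean property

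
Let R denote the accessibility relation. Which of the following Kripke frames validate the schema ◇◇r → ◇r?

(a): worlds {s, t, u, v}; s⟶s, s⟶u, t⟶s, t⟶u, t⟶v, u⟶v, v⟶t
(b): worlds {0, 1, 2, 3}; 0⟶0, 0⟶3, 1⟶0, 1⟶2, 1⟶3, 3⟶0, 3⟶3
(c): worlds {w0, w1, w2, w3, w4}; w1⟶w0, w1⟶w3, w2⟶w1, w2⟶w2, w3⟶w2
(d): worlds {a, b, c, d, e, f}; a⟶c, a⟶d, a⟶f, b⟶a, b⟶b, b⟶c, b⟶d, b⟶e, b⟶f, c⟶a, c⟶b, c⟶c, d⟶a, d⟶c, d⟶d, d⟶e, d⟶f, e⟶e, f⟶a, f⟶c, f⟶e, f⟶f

This is the axiom for a generalized confluence (Geach) condition; its first-order frame correspondent is ∀x ∀y (xR²y → ∃w (y = w ∧ xRw)).
(a): fails — sR²v but no w with v=w and sRw.
(b): ✓.
(c): fails — w1R²w2 but no w with w2=w and w1Rw.
(d): fails — aR²a but no w with a=w and aRw.

(b)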